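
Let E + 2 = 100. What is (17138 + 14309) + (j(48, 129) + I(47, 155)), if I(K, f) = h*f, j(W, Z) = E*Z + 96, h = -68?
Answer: 33645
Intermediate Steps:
E = 98 (E = -2 + 100 = 98)
j(W, Z) = 96 + 98*Z (j(W, Z) = 98*Z + 96 = 96 + 98*Z)
I(K, f) = -68*f
(17138 + 14309) + (j(48, 129) + I(47, 155)) = (17138 + 14309) + ((96 + 98*129) - 68*155) = 31447 + ((96 + 12642) - 10540) = 31447 + (12738 - 10540) = 31447 + 2198 = 33645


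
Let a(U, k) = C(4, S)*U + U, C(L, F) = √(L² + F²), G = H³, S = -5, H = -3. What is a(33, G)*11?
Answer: 363 + 363*√41 ≈ 2687.3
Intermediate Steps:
G = -27 (G = (-3)³ = -27)
C(L, F) = √(F² + L²)
a(U, k) = U + U*√41 (a(U, k) = √((-5)² + 4²)*U + U = √(25 + 16)*U + U = √41*U + U = U*√41 + U = U + U*√41)
a(33, G)*11 = (33*(1 + √41))*11 = (33 + 33*√41)*11 = 363 + 363*√41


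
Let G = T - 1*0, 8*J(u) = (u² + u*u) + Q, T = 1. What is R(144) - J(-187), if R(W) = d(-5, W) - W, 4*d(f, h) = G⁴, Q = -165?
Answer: -70923/8 ≈ -8865.4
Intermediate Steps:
J(u) = -165/8 + u²/4 (J(u) = ((u² + u*u) - 165)/8 = ((u² + u²) - 165)/8 = (2*u² - 165)/8 = (-165 + 2*u²)/8 = -165/8 + u²/4)
G = 1 (G = 1 - 1*0 = 1 + 0 = 1)
d(f, h) = ¼ (d(f, h) = (¼)*1⁴ = (¼)*1 = ¼)
R(W) = ¼ - W
R(144) - J(-187) = (¼ - 1*144) - (-165/8 + (¼)*(-187)²) = (¼ - 144) - (-165/8 + (¼)*34969) = -575/4 - (-165/8 + 34969/4) = -575/4 - 1*69773/8 = -575/4 - 69773/8 = -70923/8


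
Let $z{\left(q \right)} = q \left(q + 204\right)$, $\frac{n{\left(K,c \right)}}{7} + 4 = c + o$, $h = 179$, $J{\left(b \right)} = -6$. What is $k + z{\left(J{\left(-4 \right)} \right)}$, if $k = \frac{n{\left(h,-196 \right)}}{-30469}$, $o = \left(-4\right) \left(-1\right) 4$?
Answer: $- \frac{36195884}{30469} \approx -1188.0$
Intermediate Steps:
$o = 16$ ($o = 4 \cdot 4 = 16$)
$n{\left(K,c \right)} = 84 + 7 c$ ($n{\left(K,c \right)} = -28 + 7 \left(c + 16\right) = -28 + 7 \left(16 + c\right) = -28 + \left(112 + 7 c\right) = 84 + 7 c$)
$z{\left(q \right)} = q \left(204 + q\right)$
$k = \frac{1288}{30469}$ ($k = \frac{84 + 7 \left(-196\right)}{-30469} = \left(84 - 1372\right) \left(- \frac{1}{30469}\right) = \left(-1288\right) \left(- \frac{1}{30469}\right) = \frac{1288}{30469} \approx 0.042272$)
$k + z{\left(J{\left(-4 \right)} \right)} = \frac{1288}{30469} - 6 \left(204 - 6\right) = \frac{1288}{30469} - 1188 = - \frac{36195884}{30469}$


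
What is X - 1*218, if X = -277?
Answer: -495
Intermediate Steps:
X - 1*218 = -277 - 1*218 = -277 - 218 = -495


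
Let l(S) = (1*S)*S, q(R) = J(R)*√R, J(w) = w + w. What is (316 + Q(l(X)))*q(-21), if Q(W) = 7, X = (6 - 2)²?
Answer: -13566*I*√21 ≈ -62167.0*I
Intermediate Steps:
J(w) = 2*w
X = 16 (X = 4² = 16)
q(R) = 2*R^(3/2) (q(R) = (2*R)*√R = 2*R^(3/2))
l(S) = S² (l(S) = S*S = S²)
(316 + Q(l(X)))*q(-21) = (316 + 7)*(2*(-21)^(3/2)) = 323*(2*(-21*I*√21)) = 323*(-42*I*√21) = -13566*I*√21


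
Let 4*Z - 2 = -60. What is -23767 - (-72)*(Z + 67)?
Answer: -19987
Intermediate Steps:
Z = -29/2 (Z = ½ + (¼)*(-60) = ½ - 15 = -29/2 ≈ -14.500)
-23767 - (-72)*(Z + 67) = -23767 - (-72)*(-29/2 + 67) = -23767 - (-72)*105/2 = -23767 - 1*(-3780) = -23767 + 3780 = -19987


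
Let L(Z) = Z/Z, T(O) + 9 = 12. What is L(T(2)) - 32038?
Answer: -32037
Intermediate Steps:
T(O) = 3 (T(O) = -9 + 12 = 3)
L(Z) = 1
L(T(2)) - 32038 = 1 - 32038 = -32037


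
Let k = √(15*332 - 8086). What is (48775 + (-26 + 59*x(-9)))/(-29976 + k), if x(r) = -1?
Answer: -729765720/449281841 - 24345*I*√3106/449281841 ≈ -1.6243 - 0.0030199*I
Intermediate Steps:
k = I*√3106 (k = √(4980 - 8086) = √(-3106) = I*√3106 ≈ 55.732*I)
(48775 + (-26 + 59*x(-9)))/(-29976 + k) = (48775 + (-26 + 59*(-1)))/(-29976 + I*√3106) = (48775 + (-26 - 59))/(-29976 + I*√3106) = (48775 - 85)/(-29976 + I*√3106) = 48690/(-29976 + I*√3106)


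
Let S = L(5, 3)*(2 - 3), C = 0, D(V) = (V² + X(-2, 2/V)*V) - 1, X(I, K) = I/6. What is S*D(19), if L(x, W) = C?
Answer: 0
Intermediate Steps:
X(I, K) = I/6 (X(I, K) = I*(⅙) = I/6)
D(V) = -1 + V² - V/3 (D(V) = (V² + ((⅙)*(-2))*V) - 1 = (V² - V/3) - 1 = -1 + V² - V/3)
L(x, W) = 0
S = 0 (S = 0*(2 - 3) = 0*(-1) = 0)
S*D(19) = 0*(-1 + 19² - ⅓*19) = 0*(-1 + 361 - 19/3) = 0*(1061/3) = 0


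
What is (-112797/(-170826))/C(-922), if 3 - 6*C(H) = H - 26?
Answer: 37599/9025307 ≈ 0.0041660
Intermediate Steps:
C(H) = 29/6 - H/6 (C(H) = 1/2 - (H - 26)/6 = 1/2 - (-26 + H)/6 = 1/2 + (13/3 - H/6) = 29/6 - H/6)
(-112797/(-170826))/C(-922) = (-112797/(-170826))/(29/6 - 1/6*(-922)) = (-112797*(-1/170826))/(29/6 + 461/3) = 37599/(56942*(317/2)) = (37599/56942)*(2/317) = 37599/9025307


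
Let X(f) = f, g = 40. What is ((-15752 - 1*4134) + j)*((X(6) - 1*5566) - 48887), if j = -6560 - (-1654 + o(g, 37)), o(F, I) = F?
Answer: 1352027904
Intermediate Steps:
j = -4946 (j = -6560 - (-1654 + 40) = -6560 - 1*(-1614) = -6560 + 1614 = -4946)
((-15752 - 1*4134) + j)*((X(6) - 1*5566) - 48887) = ((-15752 - 1*4134) - 4946)*((6 - 1*5566) - 48887) = ((-15752 - 4134) - 4946)*((6 - 5566) - 48887) = (-19886 - 4946)*(-5560 - 48887) = -24832*(-54447) = 1352027904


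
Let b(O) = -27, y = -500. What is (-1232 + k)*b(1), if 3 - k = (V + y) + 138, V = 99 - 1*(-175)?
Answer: 30807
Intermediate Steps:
V = 274 (V = 99 + 175 = 274)
k = 91 (k = 3 - ((274 - 500) + 138) = 3 - (-226 + 138) = 3 - 1*(-88) = 3 + 88 = 91)
(-1232 + k)*b(1) = (-1232 + 91)*(-27) = -1141*(-27) = 30807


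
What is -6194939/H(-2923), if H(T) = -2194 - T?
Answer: -6194939/729 ≈ -8497.9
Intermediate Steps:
-6194939/H(-2923) = -6194939/(-2194 - 1*(-2923)) = -6194939/(-2194 + 2923) = -6194939/729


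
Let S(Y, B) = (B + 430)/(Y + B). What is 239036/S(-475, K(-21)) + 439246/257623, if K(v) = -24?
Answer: -2194916157764/7471067 ≈ -2.9379e+5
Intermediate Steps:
S(Y, B) = (430 + B)/(B + Y)
239036/S(-475, K(-21)) + 439246/257623 = 239036/(((430 - 24)/(-24 - 475))) + 439246/257623 = 239036/((406/(-499))) + 439246*(1/257623) = 239036/((-1/499*406)) + 439246/257623 = 239036/(-406/499) + 439246/257623 = 239036*(-499/406) + 439246/257623 = -8519926/29 + 439246/257623 = -2194916157764/7471067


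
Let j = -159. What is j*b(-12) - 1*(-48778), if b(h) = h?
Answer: 50686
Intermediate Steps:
j*b(-12) - 1*(-48778) = -159*(-12) - 1*(-48778) = 1908 + 48778 = 50686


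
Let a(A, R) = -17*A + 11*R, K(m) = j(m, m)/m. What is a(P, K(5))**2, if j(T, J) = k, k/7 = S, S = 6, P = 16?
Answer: 806404/25 ≈ 32256.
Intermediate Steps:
k = 42 (k = 7*6 = 42)
j(T, J) = 42
K(m) = 42/m
a(P, K(5))**2 = (-17*16 + 11*(42/5))**2 = (-272 + 11*(42*(1/5)))**2 = (-272 + 11*(42/5))**2 = (-272 + 462/5)**2 = (-898/5)**2 = 806404/25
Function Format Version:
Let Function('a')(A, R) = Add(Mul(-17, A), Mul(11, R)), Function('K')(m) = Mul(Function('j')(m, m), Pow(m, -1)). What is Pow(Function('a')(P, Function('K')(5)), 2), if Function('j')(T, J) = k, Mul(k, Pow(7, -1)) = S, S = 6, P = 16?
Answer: Rational(806404, 25) ≈ 32256.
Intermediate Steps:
k = 42 (k = Mul(7, 6) = 42)
Function('j')(T, J) = 42
Function('K')(m) = Mul(42, Pow(m, -1))
Pow(Function('a')(P, Function('K')(5)), 2) = Pow(Add(Mul(-17, 16), Mul(11, Mul(42, Pow(5, -1)))), 2) = Pow(Add(-272, Mul(11, Mul(42, Rational(1, 5)))), 2) = Pow(Add(-272, Mul(11, Rational(42, 5))), 2) = Pow(Add(-272, Rational(462, 5)), 2) = Pow(Rational(-898, 5), 2) = Rational(806404, 25)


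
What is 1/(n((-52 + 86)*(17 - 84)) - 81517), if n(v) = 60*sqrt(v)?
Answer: -81517/6653222089 - 60*I*sqrt(2278)/6653222089 ≈ -1.2252e-5 - 4.3042e-7*I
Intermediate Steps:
1/(n((-52 + 86)*(17 - 84)) - 81517) = 1/(60*sqrt((-52 + 86)*(17 - 84)) - 81517) = 1/(60*sqrt(34*(-67)) - 81517) = 1/(60*sqrt(-2278) - 81517) = 1/(60*(I*sqrt(2278)) - 81517) = 1/(60*I*sqrt(2278) - 81517) = 1/(-81517 + 60*I*sqrt(2278))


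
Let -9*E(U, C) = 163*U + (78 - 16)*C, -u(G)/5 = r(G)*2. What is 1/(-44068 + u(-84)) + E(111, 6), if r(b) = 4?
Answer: -271484743/132324 ≈ -2051.7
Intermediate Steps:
u(G) = -40 (u(G) = -20*2 = -5*8 = -40)
E(U, C) = -163*U/9 - 62*C/9 (E(U, C) = -(163*U + (78 - 16)*C)/9 = -(163*U + 62*C)/9 = -(62*C + 163*U)/9 = -163*U/9 - 62*C/9)
1/(-44068 + u(-84)) + E(111, 6) = 1/(-44068 - 40) + (-163/9*111 - 62/9*6) = 1/(-44108) + (-6031/3 - 124/3) = -1/44108 - 6155/3 = -271484743/132324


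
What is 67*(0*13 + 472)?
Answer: 31624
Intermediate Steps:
67*(0*13 + 472) = 67*(0 + 472) = 67*472 = 31624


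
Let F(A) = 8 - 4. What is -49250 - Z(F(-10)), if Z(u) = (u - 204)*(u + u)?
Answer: -47650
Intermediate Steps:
F(A) = 4
Z(u) = 2*u*(-204 + u) (Z(u) = (-204 + u)*(2*u) = 2*u*(-204 + u))
-49250 - Z(F(-10)) = -49250 - 2*4*(-204 + 4) = -49250 - 2*4*(-200) = -49250 - 1*(-1600) = -49250 + 1600 = -47650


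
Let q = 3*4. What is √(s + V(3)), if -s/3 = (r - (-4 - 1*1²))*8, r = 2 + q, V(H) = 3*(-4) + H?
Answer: I*√465 ≈ 21.564*I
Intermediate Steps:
V(H) = -12 + H
q = 12
r = 14 (r = 2 + 12 = 14)
s = -456 (s = -3*(14 - (-4 - 1*1²))*8 = -3*(14 - (-4 - 1*1))*8 = -3*(14 - (-4 - 1))*8 = -3*(14 - 1*(-5))*8 = -3*(14 + 5)*8 = -57*8 = -3*152 = -456)
√(s + V(3)) = √(-456 + (-12 + 3)) = √(-456 - 9) = √(-465) = I*√465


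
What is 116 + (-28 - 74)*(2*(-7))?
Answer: 1544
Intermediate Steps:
116 + (-28 - 74)*(2*(-7)) = 116 - 102*(-14) = 116 + 1428 = 1544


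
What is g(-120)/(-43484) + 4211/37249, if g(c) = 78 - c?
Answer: 87867911/809867758 ≈ 0.10850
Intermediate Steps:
g(-120)/(-43484) + 4211/37249 = (78 - 1*(-120))/(-43484) + 4211/37249 = (78 + 120)*(-1/43484) + 4211*(1/37249) = 198*(-1/43484) + 4211/37249 = -99/21742 + 4211/37249 = 87867911/809867758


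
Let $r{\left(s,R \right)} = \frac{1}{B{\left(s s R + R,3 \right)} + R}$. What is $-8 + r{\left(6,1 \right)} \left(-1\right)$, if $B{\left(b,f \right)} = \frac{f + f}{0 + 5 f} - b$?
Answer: $- \frac{1419}{178} \approx -7.9719$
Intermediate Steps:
$B{\left(b,f \right)} = \frac{2}{5} - b$ ($B{\left(b,f \right)} = \frac{2 f}{5 f} - b = 2 f \frac{1}{5 f} - b = \frac{2}{5} - b$)
$r{\left(s,R \right)} = \frac{1}{\frac{2}{5} - R s^{2}}$ ($r{\left(s,R \right)} = \frac{1}{\left(\frac{2}{5} - \left(s s R + R\right)\right) + R} = \frac{1}{\left(\frac{2}{5} - \left(s^{2} R + R\right)\right) + R} = \frac{1}{\left(\frac{2}{5} - \left(R s^{2} + R\right)\right) + R} = \frac{1}{\left(\frac{2}{5} - \left(R + R s^{2}\right)\right) + R} = \frac{1}{\left(\frac{2}{5} - R - R s^{2}\right) + R} = \frac{1}{\frac{2}{5} - R s^{2}}$)
$-8 + r{\left(6,1 \right)} \left(-1\right) = -8 + - \frac{5}{-2 + 5 \cdot 1 \cdot 6^{2}} \left(-1\right) = -8 + - \frac{5}{-2 + 5 \cdot 1 \cdot 36} \left(-1\right) = -8 + - \frac{5}{-2 + 180} \left(-1\right) = -8 + - \frac{5}{178} \left(-1\right) = -8 + \left(-5\right) \frac{1}{178} \left(-1\right) = -8 - - \frac{5}{178} = -8 + \frac{5}{178} = - \frac{1419}{178}$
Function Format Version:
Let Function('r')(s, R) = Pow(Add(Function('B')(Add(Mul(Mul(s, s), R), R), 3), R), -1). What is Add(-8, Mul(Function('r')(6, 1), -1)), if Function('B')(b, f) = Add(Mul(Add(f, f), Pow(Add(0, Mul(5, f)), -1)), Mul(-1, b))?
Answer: Rational(-1419, 178) ≈ -7.9719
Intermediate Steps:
Function('B')(b, f) = Add(Rational(2, 5), Mul(-1, b)) (Function('B')(b, f) = Add(Mul(Mul(2, f), Pow(Mul(5, f), -1)), Mul(-1, b)) = Add(Mul(Mul(2, f), Mul(Rational(1, 5), Pow(f, -1))), Mul(-1, b)) = Add(Rational(2, 5), Mul(-1, b)))
Function('r')(s, R) = Pow(Add(Rational(2, 5), Mul(-1, R, Pow(s, 2))), -1) (Function('r')(s, R) = Pow(Add(Add(Rational(2, 5), Mul(-1, Add(Mul(Mul(s, s), R), R))), R), -1) = Pow(Add(Add(Rational(2, 5), Mul(-1, Add(Mul(Pow(s, 2), R), R))), R), -1) = Pow(Add(Add(Rational(2, 5), Mul(-1, Add(Mul(R, Pow(s, 2)), R))), R), -1) = Pow(Add(Add(Rational(2, 5), Mul(-1, Add(R, Mul(R, Pow(s, 2))))), R), -1) = Pow(Add(Add(Rational(2, 5), Add(Mul(-1, R), Mul(-1, R, Pow(s, 2)))), R), -1) = Pow(Add(Add(Rational(2, 5), Mul(-1, R), Mul(-1, R, Pow(s, 2))), R), -1) = Pow(Add(Rational(2, 5), Mul(-1, R, Pow(s, 2))), -1))
Add(-8, Mul(Function('r')(6, 1), -1)) = Add(-8, Mul(Mul(-5, Pow(Add(-2, Mul(5, 1, Pow(6, 2))), -1)), -1)) = Add(-8, Mul(Mul(-5, Pow(Add(-2, Mul(5, 1, 36)), -1)), -1)) = Add(-8, Mul(Mul(-5, Pow(Add(-2, 180), -1)), -1)) = Add(-8, Mul(Mul(-5, Pow(178, -1)), -1)) = Add(-8, Mul(Mul(-5, Rational(1, 178)), -1)) = Add(-8, Mul(Rational(-5, 178), -1)) = Add(-8, Rational(5, 178)) = Rational(-1419, 178)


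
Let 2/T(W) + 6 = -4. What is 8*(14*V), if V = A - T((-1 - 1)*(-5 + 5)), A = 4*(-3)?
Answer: -6608/5 ≈ -1321.6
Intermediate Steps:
T(W) = -⅕ (T(W) = 2/(-6 - 4) = 2/(-10) = 2*(-⅒) = -⅕)
A = -12
V = -59/5 (V = -12 - 1*(-⅕) = -12 + ⅕ = -59/5 ≈ -11.800)
8*(14*V) = 8*(14*(-59/5)) = 8*(-826/5) = -6608/5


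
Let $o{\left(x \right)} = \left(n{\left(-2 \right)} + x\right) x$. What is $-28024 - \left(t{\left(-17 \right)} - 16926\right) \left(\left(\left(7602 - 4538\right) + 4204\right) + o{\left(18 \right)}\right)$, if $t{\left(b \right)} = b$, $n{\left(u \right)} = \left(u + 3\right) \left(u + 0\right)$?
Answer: $127993284$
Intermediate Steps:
$n{\left(u \right)} = u \left(3 + u\right)$ ($n{\left(u \right)} = \left(3 + u\right) u = u \left(3 + u\right)$)
$o{\left(x \right)} = x \left(-2 + x\right)$ ($o{\left(x \right)} = \left(- 2 \left(3 - 2\right) + x\right) x = \left(\left(-2\right) 1 + x\right) x = \left(-2 + x\right) x = x \left(-2 + x\right)$)
$-28024 - \left(t{\left(-17 \right)} - 16926\right) \left(\left(\left(7602 - 4538\right) + 4204\right) + o{\left(18 \right)}\right) = -28024 - \left(-17 - 16926\right) \left(\left(\left(7602 - 4538\right) + 4204\right) + 18 \left(-2 + 18\right)\right) = -28024 - - 16943 \left(\left(3064 + 4204\right) + 18 \cdot 16\right) = -28024 - - 16943 \left(7268 + 288\right) = -28024 - \left(-16943\right) 7556 = -28024 - -128021308 = -28024 + 128021308 = 127993284$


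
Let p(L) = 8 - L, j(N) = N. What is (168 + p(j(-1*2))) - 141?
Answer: 37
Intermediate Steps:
(168 + p(j(-1*2))) - 141 = (168 + (8 - (-1)*2)) - 141 = (168 + (8 - 1*(-2))) - 141 = (168 + (8 + 2)) - 141 = (168 + 10) - 141 = 178 - 141 = 37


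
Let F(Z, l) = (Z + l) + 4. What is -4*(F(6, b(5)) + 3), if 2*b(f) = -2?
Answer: -48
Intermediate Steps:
b(f) = -1 (b(f) = (½)*(-2) = -1)
F(Z, l) = 4 + Z + l
-4*(F(6, b(5)) + 3) = -4*((4 + 6 - 1) + 3) = -4*(9 + 3) = -4*12 = -48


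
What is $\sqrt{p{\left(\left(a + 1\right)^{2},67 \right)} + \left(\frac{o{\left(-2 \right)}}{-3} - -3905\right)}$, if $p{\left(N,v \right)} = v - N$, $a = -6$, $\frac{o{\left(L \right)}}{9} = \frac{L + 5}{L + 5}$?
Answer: $2 \sqrt{986} \approx 62.801$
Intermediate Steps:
$o{\left(L \right)} = 9$ ($o{\left(L \right)} = 9 \frac{L + 5}{L + 5} = 9 \frac{5 + L}{5 + L} = 9 \cdot 1 = 9$)
$\sqrt{p{\left(\left(a + 1\right)^{2},67 \right)} + \left(\frac{o{\left(-2 \right)}}{-3} - -3905\right)} = \sqrt{\left(67 - \left(-6 + 1\right)^{2}\right) + \left(\frac{9}{-3} - -3905\right)} = \sqrt{\left(67 - \left(-5\right)^{2}\right) + \left(9 \left(- \frac{1}{3}\right) + 3905\right)} = \sqrt{\left(67 - 25\right) + \left(-3 + 3905\right)} = \sqrt{\left(67 - 25\right) + 3902} = \sqrt{42 + 3902} = \sqrt{3944} = 2 \sqrt{986}$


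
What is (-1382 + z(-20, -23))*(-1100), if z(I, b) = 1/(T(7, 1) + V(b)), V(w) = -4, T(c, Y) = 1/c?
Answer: 41053100/27 ≈ 1.5205e+6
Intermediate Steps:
z(I, b) = -7/27 (z(I, b) = 1/(1/7 - 4) = 1/(⅐ - 4) = 1/(-27/7) = -7/27)
(-1382 + z(-20, -23))*(-1100) = (-1382 - 7/27)*(-1100) = -37321/27*(-1100) = 41053100/27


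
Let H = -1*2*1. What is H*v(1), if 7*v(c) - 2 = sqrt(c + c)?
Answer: -4/7 - 2*sqrt(2)/7 ≈ -0.97549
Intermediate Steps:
v(c) = 2/7 + sqrt(2)*sqrt(c)/7 (v(c) = 2/7 + sqrt(c + c)/7 = 2/7 + sqrt(2*c)/7 = 2/7 + (sqrt(2)*sqrt(c))/7 = 2/7 + sqrt(2)*sqrt(c)/7)
H = -2 (H = -2*1 = -2)
H*v(1) = -2*(2/7 + sqrt(2)*sqrt(1)/7) = -2*(2/7 + (1/7)*sqrt(2)*1) = -2*(2/7 + sqrt(2)/7) = -4/7 - 2*sqrt(2)/7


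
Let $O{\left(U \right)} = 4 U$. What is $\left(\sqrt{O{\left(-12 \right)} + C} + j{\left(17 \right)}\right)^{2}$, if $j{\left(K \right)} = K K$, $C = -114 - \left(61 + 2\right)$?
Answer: $83296 + 8670 i \approx 83296.0 + 8670.0 i$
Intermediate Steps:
$C = -177$ ($C = -114 - 63 = -177$)
$j{\left(K \right)} = K^{2}$
$\left(\sqrt{O{\left(-12 \right)} + C} + j{\left(17 \right)}\right)^{2} = \left(\sqrt{4 \left(-12\right) - 177} + 17^{2}\right)^{2} = \left(\sqrt{-48 - 177} + 289\right)^{2} = \left(\sqrt{-225} + 289\right)^{2} = \left(15 i + 289\right)^{2} = \left(289 + 15 i\right)^{2}$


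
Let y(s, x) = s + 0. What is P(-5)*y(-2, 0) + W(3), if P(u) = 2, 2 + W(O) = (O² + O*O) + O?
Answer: 15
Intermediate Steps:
W(O) = -2 + O + 2*O² (W(O) = -2 + ((O² + O*O) + O) = -2 + ((O² + O²) + O) = -2 + (2*O² + O) = -2 + (O + 2*O²) = -2 + O + 2*O²)
y(s, x) = s
P(-5)*y(-2, 0) + W(3) = 2*(-2) + (-2 + 3 + 2*3²) = -4 + (-2 + 3 + 2*9) = -4 + (-2 + 3 + 18) = -4 + 19 = 15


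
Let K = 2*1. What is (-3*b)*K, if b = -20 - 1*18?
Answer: 228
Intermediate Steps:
K = 2
b = -38 (b = -20 - 18 = -38)
(-3*b)*K = -3*(-38)*2 = 114*2 = 228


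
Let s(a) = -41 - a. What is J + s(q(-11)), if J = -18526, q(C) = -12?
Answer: -18555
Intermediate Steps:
J + s(q(-11)) = -18526 + (-41 - 1*(-12)) = -18526 + (-41 + 12) = -18526 - 29 = -18555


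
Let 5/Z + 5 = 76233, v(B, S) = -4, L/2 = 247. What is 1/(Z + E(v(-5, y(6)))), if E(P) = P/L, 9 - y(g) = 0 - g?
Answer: -990964/7959 ≈ -124.51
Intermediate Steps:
y(g) = 9 + g (y(g) = 9 - (0 - g) = 9 - (-1)*g = 9 + g)
L = 494 (L = 2*247 = 494)
Z = 5/76228 (Z = 5/(-5 + 76233) = 5/76228 ≈ 6.5593e-5)
E(P) = P/494
1/(Z + E(v(-5, y(6)))) = 1/(5/76228 + (1/494)*(-4)) = 1/(5/76228 - 2/247) = 1/(-7959/990964) = -990964/7959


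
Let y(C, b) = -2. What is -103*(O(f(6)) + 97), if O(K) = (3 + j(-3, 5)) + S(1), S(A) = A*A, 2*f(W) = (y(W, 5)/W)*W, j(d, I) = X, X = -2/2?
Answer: -10300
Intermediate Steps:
X = -1 (X = -2*1/2 = -1)
j(d, I) = -1
f(W) = -1 (f(W) = ((-2/W)*W)/2 = (1/2)*(-2) = -1)
S(A) = A**2
O(K) = 3 (O(K) = (3 - 1) + 1**2 = 2 + 1 = 3)
-103*(O(f(6)) + 97) = -103*(3 + 97) = -103*100 = -10300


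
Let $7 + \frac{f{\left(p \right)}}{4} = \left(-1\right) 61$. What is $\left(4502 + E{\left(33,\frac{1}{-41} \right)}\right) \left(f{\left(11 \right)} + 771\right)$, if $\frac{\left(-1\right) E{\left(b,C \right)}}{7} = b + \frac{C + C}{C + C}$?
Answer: $2127736$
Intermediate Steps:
$f{\left(p \right)} = -272$ ($f{\left(p \right)} = -28 + 4 \left(\left(-1\right) 61\right) = -28 + 4 \left(-61\right) = -28 - 244 = -272$)
$E{\left(b,C \right)} = -7 - 7 b$ ($E{\left(b,C \right)} = - 7 \left(b + \frac{C + C}{C + C}\right) = - 7 \left(b + \frac{2 C}{2 C}\right) = - 7 \left(b + 2 C \frac{1}{2 C}\right) = - 7 \left(b + 1\right) = - 7 \left(1 + b\right) = -7 - 7 b$)
$\left(4502 + E{\left(33,\frac{1}{-41} \right)}\right) \left(f{\left(11 \right)} + 771\right) = \left(4502 - 238\right) \left(-272 + 771\right) = \left(4502 - 238\right) 499 = 4264 \cdot 499 = 2127736$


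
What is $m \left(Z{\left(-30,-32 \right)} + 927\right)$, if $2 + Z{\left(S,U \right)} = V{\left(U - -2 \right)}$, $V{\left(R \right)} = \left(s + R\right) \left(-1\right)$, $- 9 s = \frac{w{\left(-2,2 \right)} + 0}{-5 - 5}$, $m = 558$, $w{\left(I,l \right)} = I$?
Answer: $\frac{2664512}{5} \approx 5.329 \cdot 10^{5}$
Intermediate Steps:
$s = - \frac{1}{45}$ ($s = - \frac{\left(-2 + 0\right) \frac{1}{-5 - 5}}{9} = - \frac{\left(-2\right) \frac{1}{-10}}{9} = - \frac{\left(-2\right) \left(- \frac{1}{10}\right)}{9} = \left(- \frac{1}{9}\right) \frac{1}{5} = - \frac{1}{45} \approx -0.022222$)
$V{\left(R \right)} = \frac{1}{45} - R$ ($V{\left(R \right)} = \left(- \frac{1}{45} + R\right) \left(-1\right) = \frac{1}{45} - R$)
$Z{\left(S,U \right)} = - \frac{179}{45} - U$ ($Z{\left(S,U \right)} = -2 - \left(- \frac{1}{45} + 2 + U\right) = -2 - \left(\frac{89}{45} + U\right) = - \frac{179}{45} - U$)
$m \left(Z{\left(-30,-32 \right)} + 927\right) = 558 \left(\left(- \frac{179}{45} - -32\right) + 927\right) = 558 \left(\left(- \frac{179}{45} + 32\right) + 927\right) = 558 \left(\frac{1261}{45} + 927\right) = 558 \cdot \frac{42976}{45} = \frac{2664512}{5}$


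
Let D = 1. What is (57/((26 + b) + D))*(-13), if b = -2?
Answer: -741/25 ≈ -29.640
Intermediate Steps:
(57/((26 + b) + D))*(-13) = (57/((26 - 2) + 1))*(-13) = (57/(24 + 1))*(-13) = (57/25)*(-13) = -741/25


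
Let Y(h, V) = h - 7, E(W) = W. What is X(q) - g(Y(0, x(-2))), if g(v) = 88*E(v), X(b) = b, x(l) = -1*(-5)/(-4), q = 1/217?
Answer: 133673/217 ≈ 616.00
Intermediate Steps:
q = 1/217 ≈ 0.0046083
x(l) = -5/4 (x(l) = 5*(-1/4) = -5/4)
Y(h, V) = -7 + h
g(v) = 88*v
X(q) - g(Y(0, x(-2))) = 1/217 - 88*(-7 + 0) = 1/217 - 88*(-7) = 1/217 - 1*(-616) = 1/217 + 616 = 133673/217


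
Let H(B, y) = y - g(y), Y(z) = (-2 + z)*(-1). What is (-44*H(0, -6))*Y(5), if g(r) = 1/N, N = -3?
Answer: -748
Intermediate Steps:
g(r) = -⅓ (g(r) = 1/(-3) = -⅓)
Y(z) = 2 - z
H(B, y) = ⅓ + y (H(B, y) = y - 1*(-⅓) = y + ⅓ = ⅓ + y)
(-44*H(0, -6))*Y(5) = (-44*(⅓ - 6))*(2 - 1*5) = (-44*(-17/3))*(2 - 5) = (748/3)*(-3) = -748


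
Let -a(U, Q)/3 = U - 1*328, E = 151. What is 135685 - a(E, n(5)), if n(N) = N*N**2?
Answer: 135154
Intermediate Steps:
n(N) = N**3
a(U, Q) = 984 - 3*U (a(U, Q) = -3*(U - 1*328) = -3*(U - 328) = -3*(-328 + U) = 984 - 3*U)
135685 - a(E, n(5)) = 135685 - (984 - 3*151) = 135685 - (984 - 453) = 135685 - 1*531 = 135685 - 531 = 135154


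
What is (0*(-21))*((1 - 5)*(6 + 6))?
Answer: 0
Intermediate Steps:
(0*(-21))*((1 - 5)*(6 + 6)) = 0*(-4*12) = 0*(-48) = 0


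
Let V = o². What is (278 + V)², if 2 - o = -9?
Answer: 159201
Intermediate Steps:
o = 11 (o = 2 - 1*(-9) = 2 + 9 = 11)
V = 121 (V = 11² = 121)
(278 + V)² = (278 + 121)² = 399² = 159201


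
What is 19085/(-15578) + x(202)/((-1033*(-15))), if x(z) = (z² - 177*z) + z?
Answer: -213906419/241381110 ≈ -0.88618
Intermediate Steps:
x(z) = z² - 176*z
19085/(-15578) + x(202)/((-1033*(-15))) = 19085/(-15578) + (202*(-176 + 202))/((-1033*(-15))) = 19085*(-1/15578) + (202*26)/15495 = -19085/15578 + 5252*(1/15495) = -19085/15578 + 5252/15495 = -213906419/241381110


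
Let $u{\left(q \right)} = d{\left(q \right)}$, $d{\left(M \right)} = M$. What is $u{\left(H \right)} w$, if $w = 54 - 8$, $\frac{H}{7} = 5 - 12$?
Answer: $-2254$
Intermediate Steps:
$H = -49$ ($H = 7 \left(5 - 12\right) = 7 \left(-7\right) = -49$)
$u{\left(q \right)} = q$
$w = 46$ ($w = 54 - 8 = 46$)
$u{\left(H \right)} w = \left(-49\right) 46 = -2254$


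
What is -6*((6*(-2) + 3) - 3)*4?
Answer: 288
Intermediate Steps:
-6*((6*(-2) + 3) - 3)*4 = -6*((-12 + 3) - 3)*4 = -6*(-9 - 3)*4 = -(-72)*4 = -6*(-48) = 288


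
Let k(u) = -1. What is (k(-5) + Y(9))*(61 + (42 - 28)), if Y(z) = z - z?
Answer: -75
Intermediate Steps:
Y(z) = 0
(k(-5) + Y(9))*(61 + (42 - 28)) = (-1 + 0)*(61 + (42 - 28)) = -(61 + 14) = -1*75 = -75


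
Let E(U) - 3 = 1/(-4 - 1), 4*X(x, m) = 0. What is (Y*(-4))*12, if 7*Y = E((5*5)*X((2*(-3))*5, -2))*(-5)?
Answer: 96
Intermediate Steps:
X(x, m) = 0 (X(x, m) = (¼)*0 = 0)
E(U) = 14/5 (E(U) = 3 + 1/(-4 - 1) = 3 + 1/(-5) = 3 - ⅕ = 14/5)
Y = -2 (Y = ((14/5)*(-5))/7 = (⅐)*(-14) = -2)
(Y*(-4))*12 = -2*(-4)*12 = 8*12 = 96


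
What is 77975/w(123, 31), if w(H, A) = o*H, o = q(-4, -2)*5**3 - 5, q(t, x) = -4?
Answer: -15595/12423 ≈ -1.2553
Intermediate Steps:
o = -505 (o = -4*5**3 - 5 = -4*125 - 5 = -500 - 5 = -505)
w(H, A) = -505*H
77975/w(123, 31) = 77975/((-505*123)) = 77975/(-62115) = 77975*(-1/62115) = -15595/12423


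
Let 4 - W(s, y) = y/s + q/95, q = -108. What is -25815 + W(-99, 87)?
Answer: -80911166/3135 ≈ -25809.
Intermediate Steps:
W(s, y) = 488/95 - y/s (W(s, y) = 4 - (y/s - 108/95) = 4 - (-108/95 + y/s) = 4 + (108/95 - y/s) = 488/95 - y/s)
-25815 + W(-99, 87) = -25815 + (488/95 - 1*87/(-99)) = -25815 + (488/95 - 1*87*(-1/99)) = -25815 + (488/95 + 29/33) = -25815 + 18859/3135 = -80911166/3135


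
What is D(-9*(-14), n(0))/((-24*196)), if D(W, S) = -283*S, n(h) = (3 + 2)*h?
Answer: 0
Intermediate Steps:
n(h) = 5*h
D(-9*(-14), n(0))/((-24*196)) = (-1415*0)/((-24*196)) = -283*0/(-4704) = 0*(-1/4704) = 0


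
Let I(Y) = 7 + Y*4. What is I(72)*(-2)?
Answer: -590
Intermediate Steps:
I(Y) = 7 + 4*Y
I(72)*(-2) = (7 + 4*72)*(-2) = (7 + 288)*(-2) = 295*(-2) = -590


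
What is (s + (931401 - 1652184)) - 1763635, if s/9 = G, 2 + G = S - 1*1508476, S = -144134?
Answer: -17357926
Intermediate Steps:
G = -1652612 (G = -2 + (-144134 - 1*1508476) = -2 + (-144134 - 1508476) = -2 - 1652610 = -1652612)
s = -14873508 (s = 9*(-1652612) = -14873508)
(s + (931401 - 1652184)) - 1763635 = (-14873508 + (931401 - 1652184)) - 1763635 = (-14873508 - 720783) - 1763635 = -15594291 - 1763635 = -17357926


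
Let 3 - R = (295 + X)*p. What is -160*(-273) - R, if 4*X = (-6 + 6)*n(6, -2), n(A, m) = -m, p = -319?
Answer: -50428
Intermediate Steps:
X = 0 (X = ((-6 + 6)*(-1*(-2)))/4 = (0*2)/4 = (¼)*0 = 0)
R = 94108 (R = 3 - (295 + 0)*(-319) = 3 - 295*(-319) = 3 - 1*(-94105) = 3 + 94105 = 94108)
-160*(-273) - R = -160*(-273) - 1*94108 = 43680 - 94108 = -50428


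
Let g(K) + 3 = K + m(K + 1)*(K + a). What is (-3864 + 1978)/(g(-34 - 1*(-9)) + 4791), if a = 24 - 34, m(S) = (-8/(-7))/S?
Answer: -2829/7147 ≈ -0.39583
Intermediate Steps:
m(S) = 8/(7*S) (m(S) = (-8*(-⅐))/S = 8/(7*S))
a = -10
g(K) = -3 + K + 8*(-10 + K)/(7*(1 + K)) (g(K) = -3 + (K + (8/(7*(K + 1)))*(K - 10)) = -3 + (K + (8/(7*(1 + K)))*(-10 + K)) = -3 + (K + 8*(-10 + K)/(7*(1 + K))) = -3 + K + 8*(-10 + K)/(7*(1 + K)))
(-3864 + 1978)/(g(-34 - 1*(-9)) + 4791) = (-3864 + 1978)/((-101 - 6*(-34 - 1*(-9)) + 7*(-34 - 1*(-9))²)/(7*(1 + (-34 - 1*(-9)))) + 4791) = -1886/((-101 - 6*(-34 + 9) + 7*(-34 + 9)²)/(7*(1 + (-34 + 9))) + 4791) = -1886/((-101 - 6*(-25) + 7*(-25)²)/(7*(1 - 25)) + 4791) = -1886/((⅐)*(-101 + 150 + 7*625)/(-24) + 4791) = -1886/((⅐)*(-1/24)*(-101 + 150 + 4375) + 4791) = -1886/((⅐)*(-1/24)*4424 + 4791) = -1886/(-79/3 + 4791) = -1886/14294/3 = -1886*3/14294 = -2829/7147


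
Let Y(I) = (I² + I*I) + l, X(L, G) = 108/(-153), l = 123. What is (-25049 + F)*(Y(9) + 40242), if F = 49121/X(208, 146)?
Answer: -15341428305/4 ≈ -3.8354e+9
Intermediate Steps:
X(L, G) = -12/17 (X(L, G) = 108*(-1/153) = -12/17)
F = -835057/12 (F = 49121/(-12/17) = 49121*(-17/12) = -835057/12 ≈ -69588.)
Y(I) = 123 + 2*I² (Y(I) = (I² + I*I) + 123 = (I² + I²) + 123 = 2*I² + 123 = 123 + 2*I²)
(-25049 + F)*(Y(9) + 40242) = (-25049 - 835057/12)*((123 + 2*9²) + 40242) = -1135645*((123 + 2*81) + 40242)/12 = -1135645*((123 + 162) + 40242)/12 = -1135645*(285 + 40242)/12 = -1135645/12*40527 = -15341428305/4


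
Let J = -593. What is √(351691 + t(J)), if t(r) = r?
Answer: √351098 ≈ 592.54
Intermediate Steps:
√(351691 + t(J)) = √(351691 - 593) = √351098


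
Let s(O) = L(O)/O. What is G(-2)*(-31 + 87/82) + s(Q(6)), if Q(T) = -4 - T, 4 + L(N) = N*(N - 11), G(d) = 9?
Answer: -118921/410 ≈ -290.05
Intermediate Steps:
L(N) = -4 + N*(-11 + N) (L(N) = -4 + N*(N - 11) = -4 + N*(-11 + N))
s(O) = (-4 + O² - 11*O)/O
G(-2)*(-31 + 87/82) + s(Q(6)) = 9*(-31 + 87/82) + (-11 + (-4 - 1*6) - 4/(-4 - 1*6)) = 9*(-31 + 87*(1/82)) + (-11 + (-4 - 6) - 4/(-4 - 6)) = 9*(-31 + 87/82) + (-11 - 10 - 4/(-10)) = 9*(-2455/82) + (-11 - 10 - 4*(-⅒)) = -22095/82 + (-11 - 10 + ⅖) = -22095/82 - 103/5 = -118921/410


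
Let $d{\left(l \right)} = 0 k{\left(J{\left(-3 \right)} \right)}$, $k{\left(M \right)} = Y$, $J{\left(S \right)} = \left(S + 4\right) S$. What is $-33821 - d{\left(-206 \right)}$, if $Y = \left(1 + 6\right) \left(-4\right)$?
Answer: $-33821$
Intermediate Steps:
$Y = -28$ ($Y = 7 \left(-4\right) = -28$)
$J{\left(S \right)} = S \left(4 + S\right)$ ($J{\left(S \right)} = \left(4 + S\right) S = S \left(4 + S\right)$)
$k{\left(M \right)} = -28$
$d{\left(l \right)} = 0$ ($d{\left(l \right)} = 0 \left(-28\right) = 0$)
$-33821 - d{\left(-206 \right)} = -33821 - 0 = -33821 + 0 = -33821$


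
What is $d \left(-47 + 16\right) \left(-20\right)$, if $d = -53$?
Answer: $-32860$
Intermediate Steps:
$d \left(-47 + 16\right) \left(-20\right) = - 53 \left(-47 + 16\right) \left(-20\right) = \left(-53\right) \left(-31\right) \left(-20\right) = 1643 \left(-20\right) = -32860$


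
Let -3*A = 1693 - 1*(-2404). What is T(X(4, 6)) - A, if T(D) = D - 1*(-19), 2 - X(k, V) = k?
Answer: 4148/3 ≈ 1382.7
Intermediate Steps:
X(k, V) = 2 - k
T(D) = 19 + D (T(D) = D + 19 = 19 + D)
A = -4097/3 (A = -(1693 - 1*(-2404))/3 = -(1693 + 2404)/3 = -1/3*4097 = -4097/3 ≈ -1365.7)
T(X(4, 6)) - A = (19 + (2 - 1*4)) - 1*(-4097/3) = (19 + (2 - 4)) + 4097/3 = (19 - 2) + 4097/3 = 17 + 4097/3 = 4148/3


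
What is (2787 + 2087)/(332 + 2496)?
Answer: 2437/1414 ≈ 1.7235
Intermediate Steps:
(2787 + 2087)/(332 + 2496) = 4874/2828 = 4874*(1/2828) = 2437/1414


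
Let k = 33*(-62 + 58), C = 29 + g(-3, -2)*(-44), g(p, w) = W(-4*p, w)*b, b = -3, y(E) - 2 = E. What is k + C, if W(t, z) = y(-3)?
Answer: -235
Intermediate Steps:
y(E) = 2 + E
W(t, z) = -1 (W(t, z) = 2 - 3 = -1)
g(p, w) = 3 (g(p, w) = -1*(-3) = 3)
C = -103 (C = 29 + 3*(-44) = 29 - 132 = -103)
k = -132 (k = 33*(-4) = -132)
k + C = -132 - 103 = -235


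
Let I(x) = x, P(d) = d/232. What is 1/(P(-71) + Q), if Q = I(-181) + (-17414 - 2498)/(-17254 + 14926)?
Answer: -67512/11662885 ≈ -0.0057886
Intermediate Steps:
P(d) = d/232 (P(d) = d*(1/232) = d/232)
Q = -50182/291 (Q = -181 + (-17414 - 2498)/(-17254 + 14926) = -181 - 19912/(-2328) = -181 - 19912*(-1/2328) = -181 + 2489/291 = -50182/291 ≈ -172.45)
1/(P(-71) + Q) = 1/((1/232)*(-71) - 50182/291) = 1/(-71/232 - 50182/291) = 1/(-11662885/67512) = -67512/11662885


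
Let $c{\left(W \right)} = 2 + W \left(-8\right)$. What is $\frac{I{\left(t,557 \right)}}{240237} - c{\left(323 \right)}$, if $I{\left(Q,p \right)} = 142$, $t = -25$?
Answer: $\frac{620292076}{240237} \approx 2582.0$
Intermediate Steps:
$c{\left(W \right)} = 2 - 8 W$
$\frac{I{\left(t,557 \right)}}{240237} - c{\left(323 \right)} = \frac{142}{240237} - \left(2 - 2584\right) = 142 \cdot \frac{1}{240237} - \left(2 - 2584\right) = \frac{142}{240237} - -2582 = \frac{142}{240237} + 2582 = \frac{620292076}{240237}$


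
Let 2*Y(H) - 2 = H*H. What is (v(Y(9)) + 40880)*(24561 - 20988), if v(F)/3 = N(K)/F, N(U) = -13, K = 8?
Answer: 12123053226/83 ≈ 1.4606e+8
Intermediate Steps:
Y(H) = 1 + H²/2 (Y(H) = 1 + (H*H)/2 = 1 + H²/2)
v(F) = -39/F (v(F) = 3*(-13/F) = -39/F)
(v(Y(9)) + 40880)*(24561 - 20988) = (-39/(1 + (½)*9²) + 40880)*(24561 - 20988) = (-39/(1 + (½)*81) + 40880)*3573 = (-39/(1 + 81/2) + 40880)*3573 = (-39/83/2 + 40880)*3573 = (-39*2/83 + 40880)*3573 = (-78/83 + 40880)*3573 = (3392962/83)*3573 = 12123053226/83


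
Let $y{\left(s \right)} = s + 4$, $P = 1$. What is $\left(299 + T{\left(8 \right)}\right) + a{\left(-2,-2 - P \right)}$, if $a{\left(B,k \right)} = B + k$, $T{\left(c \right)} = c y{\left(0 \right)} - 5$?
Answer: $321$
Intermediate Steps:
$y{\left(s \right)} = 4 + s$
$T{\left(c \right)} = -5 + 4 c$ ($T{\left(c \right)} = c \left(4 + 0\right) - 5 = c 4 - 5 = 4 c - 5 = -5 + 4 c$)
$\left(299 + T{\left(8 \right)}\right) + a{\left(-2,-2 - P \right)} = \left(299 + \left(-5 + 4 \cdot 8\right)\right) - 5 = \left(299 + \left(-5 + 32\right)\right) - 5 = \left(299 + 27\right) - 5 = 326 - 5 = 321$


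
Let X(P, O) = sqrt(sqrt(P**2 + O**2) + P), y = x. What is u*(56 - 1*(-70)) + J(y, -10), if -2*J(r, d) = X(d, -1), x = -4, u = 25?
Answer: 3150 - sqrt(-10 + sqrt(101))/2 ≈ 3149.9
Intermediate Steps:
y = -4
X(P, O) = sqrt(P + sqrt(O**2 + P**2)) (X(P, O) = sqrt(sqrt(O**2 + P**2) + P) = sqrt(P + sqrt(O**2 + P**2)))
J(r, d) = -sqrt(d + sqrt(1 + d**2))/2 (J(r, d) = -sqrt(d + sqrt((-1)**2 + d**2))/2 = -sqrt(d + sqrt(1 + d**2))/2)
u*(56 - 1*(-70)) + J(y, -10) = 25*(56 - 1*(-70)) - sqrt(-10 + sqrt(1 + (-10)**2))/2 = 25*(56 + 70) - sqrt(-10 + sqrt(1 + 100))/2 = 25*126 - sqrt(-10 + sqrt(101))/2 = 3150 - sqrt(-10 + sqrt(101))/2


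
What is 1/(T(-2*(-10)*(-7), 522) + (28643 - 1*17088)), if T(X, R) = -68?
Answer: 1/11487 ≈ 8.7055e-5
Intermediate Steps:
1/(T(-2*(-10)*(-7), 522) + (28643 - 1*17088)) = 1/(-68 + (28643 - 1*17088)) = 1/(-68 + (28643 - 17088)) = 1/(-68 + 11555) = 1/11487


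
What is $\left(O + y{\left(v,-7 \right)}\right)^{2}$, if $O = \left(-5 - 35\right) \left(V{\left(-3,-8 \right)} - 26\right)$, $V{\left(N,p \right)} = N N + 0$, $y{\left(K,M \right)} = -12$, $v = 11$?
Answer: $446224$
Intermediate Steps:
$V{\left(N,p \right)} = N^{2}$ ($V{\left(N,p \right)} = N^{2} + 0 = N^{2}$)
$O = 680$ ($O = \left(-5 - 35\right) \left(\left(-3\right)^{2} - 26\right) = - 40 \left(9 - 26\right) = \left(-40\right) \left(-17\right) = 680$)
$\left(O + y{\left(v,-7 \right)}\right)^{2} = \left(680 - 12\right)^{2} = 668^{2} = 446224$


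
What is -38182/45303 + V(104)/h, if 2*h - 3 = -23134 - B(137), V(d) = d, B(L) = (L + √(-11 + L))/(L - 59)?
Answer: -17947887861225454/21070405663731771 + 48672*√14/3255696965899 ≈ -0.85181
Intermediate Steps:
B(L) = (L + √(-11 + L))/(-59 + L)
h = -1804355/156 - √14/52 (h = 3/2 + (-23134 - (137 + √(-11 + 137))/(-59 + 137))/2 = 3/2 + (-23134 - (137 + √126)/78)/2 = 3/2 + (-23134 - (137 + 3*√14)/78)/2 = 3/2 + (-23134 - (137/78 + √14/26))/2 = 3/2 + (-23134 + (-137/78 - √14/26))/2 = 3/2 + (-1804589/78 - √14/26)/2 = 3/2 + (-1804589/156 - √14/52) = -1804355/156 - √14/52 ≈ -11566.)
-38182/45303 + V(104)/h = -38182/45303 + 104/(-1804355/156 - √14/52)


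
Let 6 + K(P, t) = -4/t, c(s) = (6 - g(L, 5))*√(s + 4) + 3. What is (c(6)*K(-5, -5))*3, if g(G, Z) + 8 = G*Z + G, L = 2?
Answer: -234/5 - 156*√10/5 ≈ -145.46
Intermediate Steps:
g(G, Z) = -8 + G + G*Z (g(G, Z) = -8 + (G*Z + G) = -8 + (G + G*Z) = -8 + G + G*Z)
c(s) = 3 + 2*√(4 + s) (c(s) = (6 - (-8 + 2 + 2*5))*√(s + 4) + 3 = (6 - (-8 + 2 + 10))*√(4 + s) + 3 = (6 - 1*4)*√(4 + s) + 3 = (6 - 4)*√(4 + s) + 3 = 2*√(4 + s) + 3 = 3 + 2*√(4 + s))
K(P, t) = -6 - 4/t
(c(6)*K(-5, -5))*3 = ((3 + 2*√(4 + 6))*(-6 - 4/(-5)))*3 = ((3 + 2*√10)*(-6 - 4*(-⅕)))*3 = ((3 + 2*√10)*(-6 + ⅘))*3 = ((3 + 2*√10)*(-26/5))*3 = (-78/5 - 52*√10/5)*3 = -234/5 - 156*√10/5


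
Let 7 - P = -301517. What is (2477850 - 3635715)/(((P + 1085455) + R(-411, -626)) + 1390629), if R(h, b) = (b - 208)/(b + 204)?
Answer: -48861903/117215141 ≈ -0.41686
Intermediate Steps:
P = 301524 (P = 7 - 1*(-301517) = 7 + 301517 = 301524)
R(h, b) = (-208 + b)/(204 + b)
(2477850 - 3635715)/(((P + 1085455) + R(-411, -626)) + 1390629) = (2477850 - 3635715)/(((301524 + 1085455) + (-208 - 626)/(204 - 626)) + 1390629) = -1157865/((1386979 - 834/(-422)) + 1390629) = -1157865/((1386979 - 1/422*(-834)) + 1390629) = -1157865/((1386979 + 417/211) + 1390629) = -1157865/(292652986/211 + 1390629) = -1157865/586075705/211 = -1157865*211/586075705 = -48861903/117215141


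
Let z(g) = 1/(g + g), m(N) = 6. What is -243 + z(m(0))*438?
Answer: -413/2 ≈ -206.50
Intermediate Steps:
z(g) = 1/(2*g)
-243 + z(m(0))*438 = -243 + ((1/2)/6)*438 = -243 + ((1/2)*(1/6))*438 = -243 + (1/12)*438 = -243 + 73/2 = -413/2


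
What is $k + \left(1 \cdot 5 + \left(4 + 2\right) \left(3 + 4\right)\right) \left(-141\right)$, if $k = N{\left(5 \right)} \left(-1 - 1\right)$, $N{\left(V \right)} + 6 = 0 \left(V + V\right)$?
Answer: $-6615$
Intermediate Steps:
$N{\left(V \right)} = -6$ ($N{\left(V \right)} = -6 + 0 \left(V + V\right) = -6 + 0 \cdot 2 V = -6 + 0 = -6$)
$k = 12$ ($k = - 6 \left(-1 - 1\right) = \left(-6\right) \left(-2\right) = 12$)
$k + \left(1 \cdot 5 + \left(4 + 2\right) \left(3 + 4\right)\right) \left(-141\right) = 12 + \left(1 \cdot 5 + \left(4 + 2\right) \left(3 + 4\right)\right) \left(-141\right) = 12 + \left(5 + 6 \cdot 7\right) \left(-141\right) = 12 + \left(5 + 42\right) \left(-141\right) = 12 + 47 \left(-141\right) = 12 - 6627 = -6615$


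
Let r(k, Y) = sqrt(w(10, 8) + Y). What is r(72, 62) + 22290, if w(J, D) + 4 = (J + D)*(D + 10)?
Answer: 22290 + sqrt(382) ≈ 22310.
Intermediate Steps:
w(J, D) = -4 + (10 + D)*(D + J) (w(J, D) = -4 + (J + D)*(D + 10) = -4 + (D + J)*(10 + D) = -4 + (10 + D)*(D + J))
r(k, Y) = sqrt(320 + Y) (r(k, Y) = sqrt((-4 + 8**2 + 10*8 + 10*10 + 8*10) + Y) = sqrt((-4 + 64 + 80 + 100 + 80) + Y) = sqrt(320 + Y))
r(72, 62) + 22290 = sqrt(320 + 62) + 22290 = sqrt(382) + 22290 = 22290 + sqrt(382)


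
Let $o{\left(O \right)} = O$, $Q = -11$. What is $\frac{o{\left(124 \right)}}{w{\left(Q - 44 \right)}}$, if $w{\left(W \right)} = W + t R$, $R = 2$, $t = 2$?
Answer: $- \frac{124}{51} \approx -2.4314$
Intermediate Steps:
$w{\left(W \right)} = 4 + W$ ($w{\left(W \right)} = W + 2 \cdot 2 = W + 4 = 4 + W$)
$\frac{o{\left(124 \right)}}{w{\left(Q - 44 \right)}} = \frac{124}{4 - 55} = \frac{124}{-51} = 124 \left(- \frac{1}{51}\right) = - \frac{124}{51}$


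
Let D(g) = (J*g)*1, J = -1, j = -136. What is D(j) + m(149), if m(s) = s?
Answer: 285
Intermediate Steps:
D(g) = -g (D(g) = -g*1 = -g)
D(j) + m(149) = -1*(-136) + 149 = 136 + 149 = 285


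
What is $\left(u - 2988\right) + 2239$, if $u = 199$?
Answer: $-550$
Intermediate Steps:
$\left(u - 2988\right) + 2239 = \left(199 - 2988\right) + 2239 = -2789 + 2239 = -550$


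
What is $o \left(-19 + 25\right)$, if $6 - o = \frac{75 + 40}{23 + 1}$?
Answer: $\frac{29}{4} \approx 7.25$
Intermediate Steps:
$o = \frac{29}{24}$ ($o = 6 - \frac{75 + 40}{23 + 1} = 6 - \frac{115}{24} = \frac{29}{24} \approx 1.2083$)
$o \left(-19 + 25\right) = \frac{29 \left(-19 + 25\right)}{24} = \frac{29}{24} \cdot 6 = \frac{29}{4}$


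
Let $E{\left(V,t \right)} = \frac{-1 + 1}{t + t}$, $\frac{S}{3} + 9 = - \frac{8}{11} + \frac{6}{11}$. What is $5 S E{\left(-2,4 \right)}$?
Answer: $0$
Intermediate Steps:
$S = - \frac{303}{11}$ ($S = -27 + 3 \left(- \frac{8}{11} + \frac{6}{11}\right) = -27 + 3 \left(- \frac{2}{11}\right) = -27 - \frac{6}{11} = - \frac{303}{11} \approx -27.545$)
$E{\left(V,t \right)} = 0$ ($E{\left(V,t \right)} = \frac{0}{2 t} = 0 \frac{1}{2 t} = 0$)
$5 S E{\left(-2,4 \right)} = 5 \left(- \frac{303}{11}\right) 0 = \left(- \frac{1515}{11}\right) 0 = 0$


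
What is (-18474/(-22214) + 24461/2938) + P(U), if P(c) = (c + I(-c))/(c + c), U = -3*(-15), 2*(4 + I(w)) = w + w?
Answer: 13381933753/1468456470 ≈ 9.1129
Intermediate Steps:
I(w) = -4 + w (I(w) = -4 + (w + w)/2 = -4 + (2*w)/2 = -4 + w)
U = 45
P(c) = -2/c (P(c) = (c + (-4 - c))/(c + c) = -4*1/(2*c) = -2/c)
(-18474/(-22214) + 24461/2938) + P(U) = (-18474/(-22214) + 24461/2938) - 2/45 = (-18474*(-1/22214) + 24461*(1/2938)) - 2*1/45 = (9237/11107 + 24461/2938) - 2/45 = 298826633/32632366 - 2/45 = 13381933753/1468456470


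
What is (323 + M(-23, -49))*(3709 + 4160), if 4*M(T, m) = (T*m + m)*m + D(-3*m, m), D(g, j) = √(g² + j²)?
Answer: -202744785/2 + 385581*√10/4 ≈ -1.0107e+8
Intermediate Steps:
M(T, m) = m*(m + T*m)/4 + √10*√(m²)/4 (M(T, m) = ((T*m + m)*m + √((-3*m)² + m²))/4 = ((m + T*m)*m + √(9*m² + m²))/4 = (m*(m + T*m) + √(10*m²))/4 = (m*(m + T*m) + √10*√(m²))/4 = m*(m + T*m)/4 + √10*√(m²)/4)
(323 + M(-23, -49))*(3709 + 4160) = (323 + ((¼)*(-49)² + (¼)*(-23)*(-49)² + √10*√((-49)²)/4))*(3709 + 4160) = (323 + ((¼)*2401 + (¼)*(-23)*2401 + √10*√2401/4))*7869 = (323 + (2401/4 - 55223/4 + (¼)*√10*49))*7869 = (323 + (2401/4 - 55223/4 + 49*√10/4))*7869 = (323 + (-26411/2 + 49*√10/4))*7869 = (-25765/2 + 49*√10/4)*7869 = -202744785/2 + 385581*√10/4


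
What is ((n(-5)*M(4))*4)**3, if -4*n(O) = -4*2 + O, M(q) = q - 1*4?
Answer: 0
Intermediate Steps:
M(q) = -4 + q (M(q) = q - 4 = -4 + q)
n(O) = 2 - O/4 (n(O) = -(-4*2 + O)/4 = -(-8 + O)/4 = 2 - O/4)
((n(-5)*M(4))*4)**3 = (((2 - 1/4*(-5))*(-4 + 4))*4)**3 = (((2 + 5/4)*0)*4)**3 = (((13/4)*0)*4)**3 = (0*4)**3 = 0**3 = 0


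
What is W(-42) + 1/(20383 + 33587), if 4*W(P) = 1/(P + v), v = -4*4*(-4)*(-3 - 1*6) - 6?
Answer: -8579/22451520 ≈ -0.00038211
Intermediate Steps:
v = -582 (v = -(-64)*(-3 - 6) - 6 = -(-64)*(-9) - 6 = -4*144 - 6 = -576 - 6 = -582)
W(P) = 1/(4*(-582 + P)) (W(P) = 1/(4*(P - 582)) = 1/(4*(-582 + P)))
W(-42) + 1/(20383 + 33587) = 1/(4*(-582 - 42)) + 1/(20383 + 33587) = (1/4)/(-624) + 1/53970 = (1/4)*(-1/624) + 1/53970 = -1/2496 + 1/53970 = -8579/22451520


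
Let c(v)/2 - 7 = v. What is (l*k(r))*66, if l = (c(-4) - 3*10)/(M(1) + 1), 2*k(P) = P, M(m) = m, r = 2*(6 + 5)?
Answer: -8712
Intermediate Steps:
r = 22 (r = 2*11 = 22)
c(v) = 14 + 2*v
k(P) = P/2
l = -12 (l = ((14 + 2*(-4)) - 3*10)/(1 + 1) = ((14 - 8) - 30)/2 = (6 - 30)*(½) = -24*½ = -12)
(l*k(r))*66 = -6*22*66 = -12*11*66 = -132*66 = -8712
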